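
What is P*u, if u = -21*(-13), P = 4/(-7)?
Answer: -156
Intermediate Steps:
P = -4/7 (P = 4*(-⅐) = -4/7 ≈ -0.57143)
u = 273
P*u = -4/7*273 = -156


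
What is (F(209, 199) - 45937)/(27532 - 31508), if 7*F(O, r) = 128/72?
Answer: 2894015/250488 ≈ 11.554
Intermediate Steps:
F(O, r) = 16/63 (F(O, r) = (128/72)/7 = (128*(1/72))/7 = (⅐)*(16/9) = 16/63)
(F(209, 199) - 45937)/(27532 - 31508) = (16/63 - 45937)/(27532 - 31508) = -2894015/63/(-3976) = -2894015/63*(-1/3976) = 2894015/250488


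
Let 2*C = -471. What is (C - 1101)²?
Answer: 7144929/4 ≈ 1.7862e+6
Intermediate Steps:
C = -471/2 (C = (½)*(-471) = -471/2 ≈ -235.50)
(C - 1101)² = (-471/2 - 1101)² = (-2673/2)² = 7144929/4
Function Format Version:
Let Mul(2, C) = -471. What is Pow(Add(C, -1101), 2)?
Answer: Rational(7144929, 4) ≈ 1.7862e+6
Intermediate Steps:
C = Rational(-471, 2) (C = Mul(Rational(1, 2), -471) = Rational(-471, 2) ≈ -235.50)
Pow(Add(C, -1101), 2) = Pow(Add(Rational(-471, 2), -1101), 2) = Pow(Rational(-2673, 2), 2) = Rational(7144929, 4)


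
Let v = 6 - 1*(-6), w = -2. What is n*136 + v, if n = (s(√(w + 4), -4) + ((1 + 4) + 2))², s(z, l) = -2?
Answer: 3412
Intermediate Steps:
v = 12 (v = 6 + 6 = 12)
n = 25 (n = (-2 + ((1 + 4) + 2))² = (-2 + (5 + 2))² = (-2 + 7)² = 5² = 25)
n*136 + v = 25*136 + 12 = 3400 + 12 = 3412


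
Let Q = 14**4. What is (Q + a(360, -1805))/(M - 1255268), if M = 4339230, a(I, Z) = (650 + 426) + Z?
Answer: 37687/3083962 ≈ 0.012220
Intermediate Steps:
a(I, Z) = 1076 + Z
Q = 38416
(Q + a(360, -1805))/(M - 1255268) = (38416 + (1076 - 1805))/(4339230 - 1255268) = (38416 - 729)/3083962 = 37687*(1/3083962) = 37687/3083962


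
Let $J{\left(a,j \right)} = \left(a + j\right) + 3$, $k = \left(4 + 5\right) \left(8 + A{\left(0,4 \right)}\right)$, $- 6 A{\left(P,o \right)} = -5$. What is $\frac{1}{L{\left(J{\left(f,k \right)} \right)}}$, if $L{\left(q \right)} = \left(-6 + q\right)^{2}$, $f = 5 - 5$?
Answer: $\frac{4}{23409} \approx 0.00017087$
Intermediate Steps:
$A{\left(P,o \right)} = \frac{5}{6}$ ($A{\left(P,o \right)} = \left(- \frac{1}{6}\right) \left(-5\right) = \frac{5}{6}$)
$f = 0$
$k = \frac{159}{2}$ ($k = \left(4 + 5\right) \left(8 + \frac{5}{6}\right) = 9 \cdot \frac{53}{6} = \frac{159}{2} \approx 79.5$)
$J{\left(a,j \right)} = 3 + a + j$
$\frac{1}{L{\left(J{\left(f,k \right)} \right)}} = \frac{1}{\left(-6 + \left(3 + 0 + \frac{159}{2}\right)\right)^{2}} = \frac{1}{\left(-6 + \frac{165}{2}\right)^{2}} = \frac{1}{\left(\frac{153}{2}\right)^{2}} = \frac{1}{\frac{23409}{4}} = \frac{4}{23409}$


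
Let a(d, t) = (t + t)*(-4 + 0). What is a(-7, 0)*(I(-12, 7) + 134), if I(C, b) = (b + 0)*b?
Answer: 0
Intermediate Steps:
a(d, t) = -8*t (a(d, t) = (2*t)*(-4) = -8*t)
I(C, b) = b**2 (I(C, b) = b*b = b**2)
a(-7, 0)*(I(-12, 7) + 134) = (-8*0)*(7**2 + 134) = 0*(49 + 134) = 0*183 = 0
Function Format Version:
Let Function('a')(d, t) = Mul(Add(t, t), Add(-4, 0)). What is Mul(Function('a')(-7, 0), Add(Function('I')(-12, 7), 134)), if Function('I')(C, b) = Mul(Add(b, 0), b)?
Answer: 0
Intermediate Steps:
Function('a')(d, t) = Mul(-8, t) (Function('a')(d, t) = Mul(Mul(2, t), -4) = Mul(-8, t))
Function('I')(C, b) = Pow(b, 2) (Function('I')(C, b) = Mul(b, b) = Pow(b, 2))
Mul(Function('a')(-7, 0), Add(Function('I')(-12, 7), 134)) = Mul(Mul(-8, 0), Add(Pow(7, 2), 134)) = Mul(0, Add(49, 134)) = Mul(0, 183) = 0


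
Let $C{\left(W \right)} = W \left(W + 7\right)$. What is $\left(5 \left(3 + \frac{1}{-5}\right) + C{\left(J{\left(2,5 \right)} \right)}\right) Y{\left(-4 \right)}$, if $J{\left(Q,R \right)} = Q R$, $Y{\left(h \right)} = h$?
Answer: $-736$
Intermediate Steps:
$C{\left(W \right)} = W \left(7 + W\right)$
$\left(5 \left(3 + \frac{1}{-5}\right) + C{\left(J{\left(2,5 \right)} \right)}\right) Y{\left(-4 \right)} = \left(5 \left(3 + \frac{1}{-5}\right) + 2 \cdot 5 \left(7 + 2 \cdot 5\right)\right) \left(-4\right) = \left(5 \left(3 - \frac{1}{5}\right) + 10 \left(7 + 10\right)\right) \left(-4\right) = \left(5 \cdot \frac{14}{5} + 10 \cdot 17\right) \left(-4\right) = \left(14 + 170\right) \left(-4\right) = 184 \left(-4\right) = -736$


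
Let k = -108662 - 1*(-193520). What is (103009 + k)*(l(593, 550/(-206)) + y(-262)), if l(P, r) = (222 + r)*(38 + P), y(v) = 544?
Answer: 2688555807251/103 ≈ 2.6102e+10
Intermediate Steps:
l(P, r) = (38 + P)*(222 + r)
k = 84858 (k = -108662 + 193520 = 84858)
(103009 + k)*(l(593, 550/(-206)) + y(-262)) = (103009 + 84858)*((8436 + 38*(550/(-206)) + 222*593 + 593*(550/(-206))) + 544) = 187867*((8436 + 38*(550*(-1/206)) + 131646 + 593*(550*(-1/206))) + 544) = 187867*((8436 + 38*(-275/103) + 131646 + 593*(-275/103)) + 544) = 187867*((8436 - 10450/103 + 131646 - 163075/103) + 544) = 187867*(14254921/103 + 544) = 187867*(14310953/103) = 2688555807251/103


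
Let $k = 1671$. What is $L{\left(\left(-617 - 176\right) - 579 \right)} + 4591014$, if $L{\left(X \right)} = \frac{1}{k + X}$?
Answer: $\frac{1372713187}{299} \approx 4.591 \cdot 10^{6}$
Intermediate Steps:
$L{\left(X \right)} = \frac{1}{1671 + X}$
$L{\left(\left(-617 - 176\right) - 579 \right)} + 4591014 = \frac{1}{1671 - 1372} + 4591014 = \frac{1}{299} + 4591014 = \frac{1372713187}{299}$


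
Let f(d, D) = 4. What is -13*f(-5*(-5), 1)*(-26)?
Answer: 1352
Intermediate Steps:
-13*f(-5*(-5), 1)*(-26) = -13*4*(-26) = -52*(-26) = 1352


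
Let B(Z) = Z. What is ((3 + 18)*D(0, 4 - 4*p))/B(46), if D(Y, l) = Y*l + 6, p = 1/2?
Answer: 63/23 ≈ 2.7391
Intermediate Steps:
p = ½ ≈ 0.50000
D(Y, l) = 6 + Y*l
((3 + 18)*D(0, 4 - 4*p))/B(46) = ((3 + 18)*(6 + 0*(4 - 4*½)))/46 = (21*(6 + 0*(4 - 2)))*(1/46) = (21*(6 + 0*2))*(1/46) = (21*(6 + 0))*(1/46) = (21*6)*(1/46) = 126*(1/46) = 63/23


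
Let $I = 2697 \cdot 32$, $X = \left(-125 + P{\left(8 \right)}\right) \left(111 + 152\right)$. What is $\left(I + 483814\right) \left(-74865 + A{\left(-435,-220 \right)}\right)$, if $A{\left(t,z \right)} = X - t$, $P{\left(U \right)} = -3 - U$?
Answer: $-62825863364$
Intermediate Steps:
$X = -35768$ ($X = \left(-125 - 11\right) \left(111 + 152\right) = \left(-125 - 11\right) 263 = \left(-136\right) 263 = -35768$)
$A{\left(t,z \right)} = -35768 - t$
$I = 86304$
$\left(I + 483814\right) \left(-74865 + A{\left(-435,-220 \right)}\right) = \left(86304 + 483814\right) \left(-74865 - 35333\right) = 570118 \left(-74865 + \left(-35768 + 435\right)\right) = 570118 \left(-74865 - 35333\right) = 570118 \left(-110198\right) = -62825863364$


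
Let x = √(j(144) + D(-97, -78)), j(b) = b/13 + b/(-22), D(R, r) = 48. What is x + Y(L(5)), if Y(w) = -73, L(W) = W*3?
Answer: -73 + 2*√268554/143 ≈ -65.752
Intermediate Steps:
L(W) = 3*W
j(b) = 9*b/286 (j(b) = b*(1/13) + b*(-1/22) = b/13 - b/22 = 9*b/286)
x = 2*√268554/143 (x = √((9/286)*144 + 48) = √(648/143 + 48) = √(7512/143) = 2*√268554/143 ≈ 7.2479)
x + Y(L(5)) = 2*√268554/143 - 73 = -73 + 2*√268554/143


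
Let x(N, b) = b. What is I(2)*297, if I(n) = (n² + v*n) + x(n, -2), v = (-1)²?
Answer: 1188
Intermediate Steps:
v = 1
I(n) = -2 + n + n² (I(n) = (n² + 1*n) - 2 = (n² + n) - 2 = (n + n²) - 2 = -2 + n + n²)
I(2)*297 = (-2 + 2 + 2²)*297 = (-2 + 2 + 4)*297 = 4*297 = 1188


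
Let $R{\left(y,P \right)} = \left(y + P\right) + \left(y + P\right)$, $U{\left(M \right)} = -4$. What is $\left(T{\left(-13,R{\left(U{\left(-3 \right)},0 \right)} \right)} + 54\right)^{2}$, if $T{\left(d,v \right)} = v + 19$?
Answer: $4225$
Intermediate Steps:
$R{\left(y,P \right)} = 2 P + 2 y$ ($R{\left(y,P \right)} = \left(P + y\right) + \left(P + y\right) = 2 P + 2 y$)
$T{\left(d,v \right)} = 19 + v$
$\left(T{\left(-13,R{\left(U{\left(-3 \right)},0 \right)} \right)} + 54\right)^{2} = \left(\left(19 + \left(2 \cdot 0 + 2 \left(-4\right)\right)\right) + 54\right)^{2} = \left(\left(19 + \left(0 - 8\right)\right) + 54\right)^{2} = \left(\left(19 - 8\right) + 54\right)^{2} = \left(11 + 54\right)^{2} = 65^{2} = 4225$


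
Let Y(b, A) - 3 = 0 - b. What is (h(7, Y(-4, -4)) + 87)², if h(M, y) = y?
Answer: 8836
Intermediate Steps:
Y(b, A) = 3 - b (Y(b, A) = 3 + (0 - b) = 3 - b)
(h(7, Y(-4, -4)) + 87)² = ((3 - 1*(-4)) + 87)² = ((3 + 4) + 87)² = (7 + 87)² = 94² = 8836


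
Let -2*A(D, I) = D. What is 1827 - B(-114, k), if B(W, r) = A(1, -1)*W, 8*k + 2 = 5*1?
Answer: 1770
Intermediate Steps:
A(D, I) = -D/2
k = 3/8 (k = -1/4 + (5*1)/8 = -1/4 + (1/8)*5 = -1/4 + 5/8 = 3/8 ≈ 0.37500)
B(W, r) = -W/2 (B(W, r) = (-1/2*1)*W = -W/2)
1827 - B(-114, k) = 1827 - (-1)*(-114)/2 = 1827 - 1*57 = 1827 - 57 = 1770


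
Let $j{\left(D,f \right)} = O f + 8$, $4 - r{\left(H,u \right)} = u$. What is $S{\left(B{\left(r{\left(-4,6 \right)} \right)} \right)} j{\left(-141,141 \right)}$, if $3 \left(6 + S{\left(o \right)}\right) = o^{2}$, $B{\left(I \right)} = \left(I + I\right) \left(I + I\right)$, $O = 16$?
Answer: $\frac{538832}{3} \approx 1.7961 \cdot 10^{5}$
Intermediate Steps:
$r{\left(H,u \right)} = 4 - u$
$j{\left(D,f \right)} = 8 + 16 f$ ($j{\left(D,f \right)} = 16 f + 8 = 8 + 16 f$)
$B{\left(I \right)} = 4 I^{2}$ ($B{\left(I \right)} = 2 I 2 I = 4 I^{2}$)
$S{\left(o \right)} = -6 + \frac{o^{2}}{3}$
$S{\left(B{\left(r{\left(-4,6 \right)} \right)} \right)} j{\left(-141,141 \right)} = \left(-6 + \frac{\left(4 \left(4 - 6\right)^{2}\right)^{2}}{3}\right) \left(8 + 16 \cdot 141\right) = \left(-6 + \frac{\left(4 \left(4 - 6\right)^{2}\right)^{2}}{3}\right) \left(8 + 2256\right) = \left(-6 + \frac{\left(4 \left(-2\right)^{2}\right)^{2}}{3}\right) 2264 = \left(-6 + \frac{\left(4 \cdot 4\right)^{2}}{3}\right) 2264 = \left(-6 + \frac{16^{2}}{3}\right) 2264 = \left(-6 + \frac{1}{3} \cdot 256\right) 2264 = \left(-6 + \frac{256}{3}\right) 2264 = \frac{238}{3} \cdot 2264 = \frac{538832}{3}$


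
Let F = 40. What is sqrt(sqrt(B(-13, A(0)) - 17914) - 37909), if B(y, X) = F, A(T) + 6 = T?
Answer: sqrt(-37909 + 3*I*sqrt(1986)) ≈ 0.3433 + 194.7*I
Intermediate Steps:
A(T) = -6 + T
B(y, X) = 40
sqrt(sqrt(B(-13, A(0)) - 17914) - 37909) = sqrt(sqrt(40 - 17914) - 37909) = sqrt(sqrt(-17874) - 37909) = sqrt(3*I*sqrt(1986) - 37909) = sqrt(-37909 + 3*I*sqrt(1986))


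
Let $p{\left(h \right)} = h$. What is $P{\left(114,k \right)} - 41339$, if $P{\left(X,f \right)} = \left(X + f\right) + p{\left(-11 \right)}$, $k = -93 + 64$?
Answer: $-41265$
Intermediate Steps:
$k = -29$
$P{\left(X,f \right)} = -11 + X + f$ ($P{\left(X,f \right)} = \left(X + f\right) - 11 = -11 + X + f$)
$P{\left(114,k \right)} - 41339 = \left(-11 + 114 - 29\right) - 41339 = 74 - 41339 = -41265$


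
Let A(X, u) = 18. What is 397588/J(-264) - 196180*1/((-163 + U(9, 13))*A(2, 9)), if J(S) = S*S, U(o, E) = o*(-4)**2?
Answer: 21310087/36784 ≈ 579.33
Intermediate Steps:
U(o, E) = 16*o (U(o, E) = o*16 = 16*o)
J(S) = S**2
397588/J(-264) - 196180*1/((-163 + U(9, 13))*A(2, 9)) = 397588/((-264)**2) - 196180*1/(18*(-163 + 16*9)) = 397588/69696 - 196180*1/(18*(-163 + 144)) = 397588*(1/69696) - 196180/((-19*18)) = 99397/17424 - 196180/(-342) = 99397/17424 - 196180*(-1/342) = 99397/17424 + 98090/171 = 21310087/36784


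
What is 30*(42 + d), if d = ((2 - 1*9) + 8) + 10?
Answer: 1590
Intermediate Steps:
d = 11 (d = ((2 - 9) + 8) + 10 = (-7 + 8) + 10 = 1 + 10 = 11)
30*(42 + d) = 30*(42 + 11) = 30*53 = 1590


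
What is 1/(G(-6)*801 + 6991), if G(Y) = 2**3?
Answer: 1/13399 ≈ 7.4632e-5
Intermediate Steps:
G(Y) = 8
1/(G(-6)*801 + 6991) = 1/(8*801 + 6991) = 1/(6408 + 6991) = 1/13399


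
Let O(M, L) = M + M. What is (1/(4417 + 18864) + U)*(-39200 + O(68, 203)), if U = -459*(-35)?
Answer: -14610297967024/23281 ≈ -6.2756e+8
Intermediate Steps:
O(M, L) = 2*M
U = 16065
(1/(4417 + 18864) + U)*(-39200 + O(68, 203)) = (1/(4417 + 18864) + 16065)*(-39200 + 2*68) = (1/23281 + 16065)*(-39200 + 136) = (1/23281 + 16065)*(-39064) = (374009266/23281)*(-39064) = -14610297967024/23281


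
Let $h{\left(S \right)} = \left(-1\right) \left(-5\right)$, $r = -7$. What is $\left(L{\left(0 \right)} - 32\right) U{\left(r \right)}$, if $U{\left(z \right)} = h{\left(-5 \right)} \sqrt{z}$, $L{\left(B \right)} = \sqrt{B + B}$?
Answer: $- 160 i \sqrt{7} \approx - 423.32 i$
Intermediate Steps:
$h{\left(S \right)} = 5$
$L{\left(B \right)} = \sqrt{2} \sqrt{B}$ ($L{\left(B \right)} = \sqrt{2 B} = \sqrt{2} \sqrt{B}$)
$U{\left(z \right)} = 5 \sqrt{z}$
$\left(L{\left(0 \right)} - 32\right) U{\left(r \right)} = \left(\sqrt{2} \sqrt{0} - 32\right) 5 \sqrt{-7} = \left(\sqrt{2} \cdot 0 - 32\right) 5 i \sqrt{7} = \left(0 - 32\right) 5 i \sqrt{7} = - 32 \cdot 5 i \sqrt{7} = - 160 i \sqrt{7}$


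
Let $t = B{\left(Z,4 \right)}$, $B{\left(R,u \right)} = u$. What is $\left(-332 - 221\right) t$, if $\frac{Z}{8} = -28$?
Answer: $-2212$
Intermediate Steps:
$Z = -224$ ($Z = 8 \left(-28\right) = -224$)
$t = 4$
$\left(-332 - 221\right) t = \left(-332 - 221\right) 4 = \left(-553\right) 4 = -2212$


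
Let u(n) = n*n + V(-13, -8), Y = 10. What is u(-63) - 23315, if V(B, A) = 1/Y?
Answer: -193459/10 ≈ -19346.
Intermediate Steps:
V(B, A) = ⅒ (V(B, A) = 1/10 = ⅒)
u(n) = ⅒ + n² (u(n) = n*n + ⅒ = n² + ⅒ = ⅒ + n²)
u(-63) - 23315 = (⅒ + (-63)²) - 23315 = (⅒ + 3969) - 23315 = 39691/10 - 23315 = -193459/10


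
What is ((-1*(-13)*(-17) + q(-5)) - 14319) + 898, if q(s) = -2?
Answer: -13644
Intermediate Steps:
((-1*(-13)*(-17) + q(-5)) - 14319) + 898 = ((-1*(-13)*(-17) - 2) - 14319) + 898 = ((13*(-17) - 2) - 14319) + 898 = ((-221 - 2) - 14319) + 898 = (-223 - 14319) + 898 = -14542 + 898 = -13644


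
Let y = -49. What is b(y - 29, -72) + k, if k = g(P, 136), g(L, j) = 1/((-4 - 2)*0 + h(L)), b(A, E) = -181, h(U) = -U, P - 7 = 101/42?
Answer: -71537/395 ≈ -181.11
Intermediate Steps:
P = 395/42 (P = 7 + 101/42 = 395/42 ≈ 9.4048)
g(L, j) = -1/L (g(L, j) = 1/((-4 - 2)*0 - L) = 1/(-6*0 - L) = 1/(0 - L) = 1/(-L) = -1/L)
k = -42/395 (k = -1/395/42 = -1*42/395 = -42/395 ≈ -0.10633)
b(y - 29, -72) + k = -181 - 42/395 = -71537/395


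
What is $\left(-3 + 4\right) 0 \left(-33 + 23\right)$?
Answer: $0$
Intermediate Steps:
$\left(-3 + 4\right) 0 \left(-33 + 23\right) = 1 \cdot 0 \left(-10\right) = 0 \left(-10\right) = 0$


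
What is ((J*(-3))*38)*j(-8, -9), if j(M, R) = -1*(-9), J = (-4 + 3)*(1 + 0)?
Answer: 1026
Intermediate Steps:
J = -1 (J = -1*1 = -1)
j(M, R) = 9
((J*(-3))*38)*j(-8, -9) = (-1*(-3)*38)*9 = (3*38)*9 = 114*9 = 1026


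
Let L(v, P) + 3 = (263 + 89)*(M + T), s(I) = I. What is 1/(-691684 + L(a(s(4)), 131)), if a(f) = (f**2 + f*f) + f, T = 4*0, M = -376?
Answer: -1/824039 ≈ -1.2135e-6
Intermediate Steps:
T = 0
a(f) = f + 2*f**2 (a(f) = (f**2 + f**2) + f = 2*f**2 + f = f + 2*f**2)
L(v, P) = -132355 (L(v, P) = -3 + (263 + 89)*(-376 + 0) = -3 + 352*(-376) = -3 - 132352 = -132355)
1/(-691684 + L(a(s(4)), 131)) = 1/(-691684 - 132355) = 1/(-824039) = -1/824039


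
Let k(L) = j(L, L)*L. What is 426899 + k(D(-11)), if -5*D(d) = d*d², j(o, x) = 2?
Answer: 2137157/5 ≈ 4.2743e+5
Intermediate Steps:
D(d) = -d³/5 (D(d) = -d*d²/5 = -d³/5)
k(L) = 2*L
426899 + k(D(-11)) = 426899 + 2*(-⅕*(-11)³) = 426899 + 2*(-⅕*(-1331)) = 426899 + 2*(1331/5) = 426899 + 2662/5 = 2137157/5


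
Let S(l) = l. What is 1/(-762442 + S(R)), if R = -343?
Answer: -1/762785 ≈ -1.3110e-6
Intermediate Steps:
1/(-762442 + S(R)) = 1/(-762442 - 343) = 1/(-762785) = -1/762785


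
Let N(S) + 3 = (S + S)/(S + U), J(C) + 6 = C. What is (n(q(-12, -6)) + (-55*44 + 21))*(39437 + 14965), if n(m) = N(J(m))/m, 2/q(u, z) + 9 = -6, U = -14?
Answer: -19559776683/151 ≈ -1.2953e+8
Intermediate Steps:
q(u, z) = -2/15 (q(u, z) = 2/(-9 - 6) = 2/(-15) = 2*(-1/15) = -2/15)
J(C) = -6 + C
N(S) = -3 + 2*S/(-14 + S) (N(S) = -3 + (S + S)/(S - 14) = -3 + (2*S)/(-14 + S) = -3 + 2*S/(-14 + S))
n(m) = (48 - m)/(m*(-20 + m)) (n(m) = ((42 - (-6 + m))/(-14 + (-6 + m)))/m = ((42 + (6 - m))/(-20 + m))/m = ((48 - m)/(-20 + m))/m = (48 - m)/(m*(-20 + m)))
(n(q(-12, -6)) + (-55*44 + 21))*(39437 + 14965) = ((48 - 1*(-2/15))/((-2/15)*(-20 - 2/15)) + (-55*44 + 21))*(39437 + 14965) = (-15*(48 + 2/15)/(2*(-302/15)) + (-2420 + 21))*54402 = (-15/2*(-15/302)*722/15 - 2399)*54402 = (5415/302 - 2399)*54402 = -719083/302*54402 = -19559776683/151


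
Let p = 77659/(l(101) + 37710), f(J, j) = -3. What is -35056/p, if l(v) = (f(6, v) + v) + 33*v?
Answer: -1442238896/77659 ≈ -18571.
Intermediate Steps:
l(v) = -3 + 34*v (l(v) = (-3 + v) + 33*v = -3 + 34*v)
p = 77659/41141 (p = 77659/((-3 + 34*101) + 37710) = 77659/((-3 + 3434) + 37710) = 77659/(3431 + 37710) = 77659/41141 ≈ 1.8876)
-35056/p = -35056/77659/41141 = -35056*41141/77659 = -1442238896/77659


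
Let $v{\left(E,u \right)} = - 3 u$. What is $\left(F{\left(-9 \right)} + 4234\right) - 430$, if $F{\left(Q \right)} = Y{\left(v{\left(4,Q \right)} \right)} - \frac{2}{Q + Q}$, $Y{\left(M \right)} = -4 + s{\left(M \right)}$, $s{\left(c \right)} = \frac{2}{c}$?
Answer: $\frac{102605}{27} \approx 3800.2$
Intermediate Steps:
$Y{\left(M \right)} = -4 + \frac{2}{M}$
$F{\left(Q \right)} = -4 - \frac{5}{3 Q}$ ($F{\left(Q \right)} = \left(-4 + \frac{2}{\left(-3\right) Q}\right) - \frac{2}{Q + Q} = \left(-4 + 2 \left(- \frac{1}{3 Q}\right)\right) - \frac{2}{2 Q} = \left(-4 - \frac{2}{3 Q}\right) - 2 \frac{1}{2 Q} = \left(-4 - \frac{2}{3 Q}\right) - \frac{1}{Q} = -4 - \frac{5}{3 Q}$)
$\left(F{\left(-9 \right)} + 4234\right) - 430 = \left(\left(-4 - \frac{5}{3 \left(-9\right)}\right) + 4234\right) - 430 = \left(\left(-4 - - \frac{5}{27}\right) + 4234\right) - 430 = \left(\left(-4 + \frac{5}{27}\right) + 4234\right) - 430 = \left(- \frac{103}{27} + 4234\right) - 430 = \frac{114215}{27} - 430 = \frac{102605}{27}$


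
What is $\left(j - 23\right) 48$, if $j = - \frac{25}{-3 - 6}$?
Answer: $- \frac{2912}{3} \approx -970.67$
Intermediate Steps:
$j = \frac{25}{9}$ ($j = - \frac{25}{-9} = \left(-25\right) \left(- \frac{1}{9}\right) = \frac{25}{9} \approx 2.7778$)
$\left(j - 23\right) 48 = \left(\frac{25}{9} - 23\right) 48 = \left(- \frac{182}{9}\right) 48 = - \frac{2912}{3}$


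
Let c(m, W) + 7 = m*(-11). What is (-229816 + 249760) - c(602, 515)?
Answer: 26573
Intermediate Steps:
c(m, W) = -7 - 11*m (c(m, W) = -7 + m*(-11) = -7 - 11*m)
(-229816 + 249760) - c(602, 515) = (-229816 + 249760) - (-7 - 11*602) = 19944 - (-7 - 6622) = 19944 - 1*(-6629) = 19944 + 6629 = 26573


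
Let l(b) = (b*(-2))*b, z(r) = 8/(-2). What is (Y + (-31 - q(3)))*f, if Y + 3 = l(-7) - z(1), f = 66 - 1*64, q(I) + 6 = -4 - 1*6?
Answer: -224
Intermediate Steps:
q(I) = -16 (q(I) = -6 + (-4 - 1*6) = -6 + (-4 - 6) = -6 - 10 = -16)
z(r) = -4 (z(r) = 8*(-½) = -4)
l(b) = -2*b² (l(b) = (-2*b)*b = -2*b²)
f = 2 (f = 66 - 64 = 2)
Y = -97 (Y = -3 + (-2*(-7)² - 1*(-4)) = -3 + (-2*49 + 4) = -3 + (-98 + 4) = -3 - 94 = -97)
(Y + (-31 - q(3)))*f = (-97 + (-31 - 1*(-16)))*2 = (-97 + (-31 + 16))*2 = (-97 - 15)*2 = -112*2 = -224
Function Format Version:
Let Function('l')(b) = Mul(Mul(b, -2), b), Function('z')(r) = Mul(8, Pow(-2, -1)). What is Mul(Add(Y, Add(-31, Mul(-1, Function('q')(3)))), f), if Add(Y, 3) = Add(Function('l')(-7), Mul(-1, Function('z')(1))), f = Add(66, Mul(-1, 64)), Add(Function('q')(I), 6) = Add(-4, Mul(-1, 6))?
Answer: -224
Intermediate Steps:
Function('q')(I) = -16 (Function('q')(I) = Add(-6, Add(-4, Mul(-1, 6))) = Add(-6, Add(-4, -6)) = Add(-6, -10) = -16)
Function('z')(r) = -4 (Function('z')(r) = Mul(8, Rational(-1, 2)) = -4)
Function('l')(b) = Mul(-2, Pow(b, 2)) (Function('l')(b) = Mul(Mul(-2, b), b) = Mul(-2, Pow(b, 2)))
f = 2 (f = Add(66, -64) = 2)
Y = -97 (Y = Add(-3, Add(Mul(-2, Pow(-7, 2)), Mul(-1, -4))) = Add(-3, Add(Mul(-2, 49), 4)) = Add(-3, Add(-98, 4)) = Add(-3, -94) = -97)
Mul(Add(Y, Add(-31, Mul(-1, Function('q')(3)))), f) = Mul(Add(-97, Add(-31, Mul(-1, -16))), 2) = Mul(Add(-97, Add(-31, 16)), 2) = Mul(Add(-97, -15), 2) = Mul(-112, 2) = -224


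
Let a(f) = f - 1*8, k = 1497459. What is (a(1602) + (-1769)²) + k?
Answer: 4628414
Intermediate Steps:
a(f) = -8 + f (a(f) = f - 8 = -8 + f)
(a(1602) + (-1769)²) + k = ((-8 + 1602) + (-1769)²) + 1497459 = (1594 + 3129361) + 1497459 = 3130955 + 1497459 = 4628414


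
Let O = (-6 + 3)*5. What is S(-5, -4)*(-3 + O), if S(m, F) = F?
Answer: 72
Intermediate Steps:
O = -15 (O = -3*5 = -15)
S(-5, -4)*(-3 + O) = -4*(-3 - 15) = -4*(-18) = 72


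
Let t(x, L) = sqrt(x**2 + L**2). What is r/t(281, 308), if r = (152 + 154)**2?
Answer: 5508*sqrt(6953)/2045 ≈ 224.59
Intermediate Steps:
t(x, L) = sqrt(L**2 + x**2)
r = 93636 (r = 306**2 = 93636)
r/t(281, 308) = 93636/(sqrt(308**2 + 281**2)) = 93636/(sqrt(94864 + 78961)) = 93636/(sqrt(173825)) = 93636/((5*sqrt(6953))) = 93636*(sqrt(6953)/34765) = 5508*sqrt(6953)/2045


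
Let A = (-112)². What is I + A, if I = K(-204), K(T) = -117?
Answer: 12427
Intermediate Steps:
I = -117
A = 12544
I + A = -117 + 12544 = 12427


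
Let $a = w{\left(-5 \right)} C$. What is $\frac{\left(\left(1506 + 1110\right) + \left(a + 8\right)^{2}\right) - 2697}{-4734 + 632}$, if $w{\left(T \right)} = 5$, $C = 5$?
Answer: $- \frac{72}{293} \approx -0.24573$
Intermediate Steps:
$a = 25$ ($a = 5 \cdot 5 = 25$)
$\frac{\left(\left(1506 + 1110\right) + \left(a + 8\right)^{2}\right) - 2697}{-4734 + 632} = \frac{\left(\left(1506 + 1110\right) + \left(25 + 8\right)^{2}\right) - 2697}{-4734 + 632} = \frac{\left(2616 + 33^{2}\right) - 2697}{-4102} = \left(\left(2616 + 1089\right) - 2697\right) \left(- \frac{1}{4102}\right) = \left(3705 - 2697\right) \left(- \frac{1}{4102}\right) = 1008 \left(- \frac{1}{4102}\right) = - \frac{72}{293}$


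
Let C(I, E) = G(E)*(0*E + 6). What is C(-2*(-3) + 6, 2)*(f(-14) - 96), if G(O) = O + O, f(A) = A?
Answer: -2640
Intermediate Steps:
G(O) = 2*O
C(I, E) = 12*E (C(I, E) = (2*E)*(0*E + 6) = (2*E)*(0 + 6) = (2*E)*6 = 12*E)
C(-2*(-3) + 6, 2)*(f(-14) - 96) = (12*2)*(-14 - 96) = 24*(-110) = -2640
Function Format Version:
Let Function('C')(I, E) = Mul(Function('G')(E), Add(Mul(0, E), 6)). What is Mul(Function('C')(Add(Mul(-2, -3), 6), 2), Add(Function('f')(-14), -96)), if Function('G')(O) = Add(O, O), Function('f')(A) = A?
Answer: -2640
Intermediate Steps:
Function('G')(O) = Mul(2, O)
Function('C')(I, E) = Mul(12, E) (Function('C')(I, E) = Mul(Mul(2, E), Add(Mul(0, E), 6)) = Mul(Mul(2, E), Add(0, 6)) = Mul(Mul(2, E), 6) = Mul(12, E))
Mul(Function('C')(Add(Mul(-2, -3), 6), 2), Add(Function('f')(-14), -96)) = Mul(Mul(12, 2), Add(-14, -96)) = Mul(24, -110) = -2640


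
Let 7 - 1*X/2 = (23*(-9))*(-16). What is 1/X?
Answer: -1/6610 ≈ -0.00015129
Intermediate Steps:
X = -6610 (X = 14 - 2*23*(-9)*(-16) = 14 - (-414)*(-16) = 14 - 2*3312 = 14 - 6624 = -6610)
1/X = 1/(-6610) = -1/6610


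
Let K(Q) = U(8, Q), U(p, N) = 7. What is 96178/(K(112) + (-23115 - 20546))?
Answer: -48089/21827 ≈ -2.2032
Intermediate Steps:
K(Q) = 7
96178/(K(112) + (-23115 - 20546)) = 96178/(7 + (-23115 - 20546)) = 96178/(7 - 43661) = 96178/(-43654) = 96178*(-1/43654) = -48089/21827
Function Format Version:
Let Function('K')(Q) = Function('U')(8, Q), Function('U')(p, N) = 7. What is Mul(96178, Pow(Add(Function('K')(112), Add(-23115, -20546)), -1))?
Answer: Rational(-48089, 21827) ≈ -2.2032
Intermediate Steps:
Function('K')(Q) = 7
Mul(96178, Pow(Add(Function('K')(112), Add(-23115, -20546)), -1)) = Mul(96178, Pow(Add(7, Add(-23115, -20546)), -1)) = Mul(96178, Pow(Add(7, -43661), -1)) = Mul(96178, Pow(-43654, -1)) = Mul(96178, Rational(-1, 43654)) = Rational(-48089, 21827)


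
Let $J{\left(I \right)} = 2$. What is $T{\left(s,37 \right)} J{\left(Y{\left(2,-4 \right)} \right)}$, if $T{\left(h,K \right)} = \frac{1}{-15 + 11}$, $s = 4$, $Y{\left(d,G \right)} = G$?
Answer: $- \frac{1}{2} \approx -0.5$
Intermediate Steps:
$T{\left(h,K \right)} = - \frac{1}{4}$ ($T{\left(h,K \right)} = \frac{1}{-4} = - \frac{1}{4}$)
$T{\left(s,37 \right)} J{\left(Y{\left(2,-4 \right)} \right)} = \left(- \frac{1}{4}\right) 2 = - \frac{1}{2}$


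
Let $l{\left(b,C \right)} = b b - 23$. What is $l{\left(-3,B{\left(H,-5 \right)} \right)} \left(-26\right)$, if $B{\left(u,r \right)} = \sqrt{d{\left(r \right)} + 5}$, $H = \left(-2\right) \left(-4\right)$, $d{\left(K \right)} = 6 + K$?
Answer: $364$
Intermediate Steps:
$H = 8$
$B{\left(u,r \right)} = \sqrt{11 + r}$ ($B{\left(u,r \right)} = \sqrt{\left(6 + r\right) + 5} = \sqrt{11 + r}$)
$l{\left(b,C \right)} = -23 + b^{2}$ ($l{\left(b,C \right)} = b^{2} - 23 = -23 + b^{2}$)
$l{\left(-3,B{\left(H,-5 \right)} \right)} \left(-26\right) = \left(-23 + \left(-3\right)^{2}\right) \left(-26\right) = \left(-23 + 9\right) \left(-26\right) = \left(-14\right) \left(-26\right) = 364$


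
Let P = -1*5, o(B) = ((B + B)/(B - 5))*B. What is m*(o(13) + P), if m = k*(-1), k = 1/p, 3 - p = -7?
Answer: -149/40 ≈ -3.7250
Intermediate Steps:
p = 10 (p = 3 - 1*(-7) = 3 + 7 = 10)
k = ⅒ (k = 1/10 = ⅒ ≈ 0.10000)
o(B) = 2*B²/(-5 + B) (o(B) = ((2*B)/(-5 + B))*B = (2*B/(-5 + B))*B = 2*B²/(-5 + B))
m = -⅒ (m = (⅒)*(-1) = -⅒ ≈ -0.10000)
P = -5
m*(o(13) + P) = -(2*13²/(-5 + 13) - 5)/10 = -(2*169/8 - 5)/10 = -(2*169*(⅛) - 5)/10 = -(169/4 - 5)/10 = -⅒*149/4 = -149/40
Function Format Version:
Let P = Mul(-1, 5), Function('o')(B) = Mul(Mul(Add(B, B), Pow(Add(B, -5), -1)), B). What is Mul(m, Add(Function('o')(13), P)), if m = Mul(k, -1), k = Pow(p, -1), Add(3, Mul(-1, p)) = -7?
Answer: Rational(-149, 40) ≈ -3.7250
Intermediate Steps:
p = 10 (p = Add(3, Mul(-1, -7)) = Add(3, 7) = 10)
k = Rational(1, 10) (k = Pow(10, -1) = Rational(1, 10) ≈ 0.10000)
Function('o')(B) = Mul(2, Pow(B, 2), Pow(Add(-5, B), -1)) (Function('o')(B) = Mul(Mul(Mul(2, B), Pow(Add(-5, B), -1)), B) = Mul(Mul(2, B, Pow(Add(-5, B), -1)), B) = Mul(2, Pow(B, 2), Pow(Add(-5, B), -1)))
m = Rational(-1, 10) (m = Mul(Rational(1, 10), -1) = Rational(-1, 10) ≈ -0.10000)
P = -5
Mul(m, Add(Function('o')(13), P)) = Mul(Rational(-1, 10), Add(Mul(2, Pow(13, 2), Pow(Add(-5, 13), -1)), -5)) = Mul(Rational(-1, 10), Add(Mul(2, 169, Pow(8, -1)), -5)) = Mul(Rational(-1, 10), Add(Mul(2, 169, Rational(1, 8)), -5)) = Mul(Rational(-1, 10), Add(Rational(169, 4), -5)) = Mul(Rational(-1, 10), Rational(149, 4)) = Rational(-149, 40)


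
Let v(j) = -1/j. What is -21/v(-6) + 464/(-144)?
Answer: -1163/9 ≈ -129.22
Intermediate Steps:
-21/v(-6) + 464/(-144) = -21/((-1/(-6))) + 464/(-144) = -21/((-1*(-⅙))) + 464*(-1/144) = -21/⅙ - 29/9 = -21*6 - 29/9 = -126 - 29/9 = -1163/9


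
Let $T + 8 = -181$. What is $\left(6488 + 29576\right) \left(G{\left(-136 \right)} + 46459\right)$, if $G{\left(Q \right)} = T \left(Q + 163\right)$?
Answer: $1491462784$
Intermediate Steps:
$T = -189$ ($T = -8 - 181 = -189$)
$G{\left(Q \right)} = -30807 - 189 Q$ ($G{\left(Q \right)} = - 189 \left(Q + 163\right) = - 189 \left(163 + Q\right) = -30807 - 189 Q$)
$\left(6488 + 29576\right) \left(G{\left(-136 \right)} + 46459\right) = \left(6488 + 29576\right) \left(\left(-30807 - -25704\right) + 46459\right) = 36064 \left(\left(-30807 + 25704\right) + 46459\right) = 36064 \left(-5103 + 46459\right) = 36064 \cdot 41356 = 1491462784$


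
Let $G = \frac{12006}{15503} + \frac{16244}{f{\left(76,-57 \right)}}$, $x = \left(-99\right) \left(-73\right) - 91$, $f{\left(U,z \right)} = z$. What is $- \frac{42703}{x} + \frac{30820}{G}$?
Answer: $- \frac{20507181050209}{179218063904} \approx -114.43$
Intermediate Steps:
$x = 7136$ ($x = 7227 - 91 = 7136$)
$G = - \frac{251146390}{883671}$ ($G = \frac{12006}{15503} + \frac{16244}{-57} = 12006 \cdot \frac{1}{15503} + 16244 \left(- \frac{1}{57}\right) = \frac{12006}{15503} - \frac{16244}{57} = - \frac{251146390}{883671} \approx -284.21$)
$- \frac{42703}{x} + \frac{30820}{G} = - \frac{42703}{7136} + \frac{30820}{- \frac{251146390}{883671}} = \left(-42703\right) \frac{1}{7136} + 30820 \left(- \frac{883671}{251146390}\right) = - \frac{42703}{7136} - \frac{2723474022}{25114639} = - \frac{20507181050209}{179218063904}$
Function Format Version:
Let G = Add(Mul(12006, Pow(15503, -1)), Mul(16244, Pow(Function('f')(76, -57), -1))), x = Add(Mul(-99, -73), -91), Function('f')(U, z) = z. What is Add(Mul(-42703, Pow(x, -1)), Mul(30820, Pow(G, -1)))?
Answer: Rational(-20507181050209, 179218063904) ≈ -114.43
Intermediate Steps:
x = 7136 (x = Add(7227, -91) = 7136)
G = Rational(-251146390, 883671) (G = Add(Mul(12006, Pow(15503, -1)), Mul(16244, Pow(-57, -1))) = Add(Mul(12006, Rational(1, 15503)), Mul(16244, Rational(-1, 57))) = Add(Rational(12006, 15503), Rational(-16244, 57)) = Rational(-251146390, 883671) ≈ -284.21)
Add(Mul(-42703, Pow(x, -1)), Mul(30820, Pow(G, -1))) = Add(Mul(-42703, Pow(7136, -1)), Mul(30820, Pow(Rational(-251146390, 883671), -1))) = Add(Mul(-42703, Rational(1, 7136)), Mul(30820, Rational(-883671, 251146390))) = Add(Rational(-42703, 7136), Rational(-2723474022, 25114639)) = Rational(-20507181050209, 179218063904)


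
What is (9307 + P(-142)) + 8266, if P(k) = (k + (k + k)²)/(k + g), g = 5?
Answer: 2326987/137 ≈ 16985.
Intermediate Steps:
P(k) = (k + 4*k²)/(5 + k) (P(k) = (k + (k + k)²)/(k + 5) = (k + (2*k)²)/(5 + k) = (k + 4*k²)/(5 + k))
(9307 + P(-142)) + 8266 = (9307 - 142*(1 + 4*(-142))/(5 - 142)) + 8266 = (9307 - 142*(1 - 568)/(-137)) + 8266 = (9307 - 142*(-1/137)*(-567)) + 8266 = (9307 - 80514/137) + 8266 = 1194545/137 + 8266 = 2326987/137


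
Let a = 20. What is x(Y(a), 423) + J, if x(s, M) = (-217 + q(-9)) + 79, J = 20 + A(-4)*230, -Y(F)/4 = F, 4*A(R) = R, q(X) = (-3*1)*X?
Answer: -321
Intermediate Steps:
q(X) = -3*X
A(R) = R/4
Y(F) = -4*F
J = -210 (J = 20 + ((1/4)*(-4))*230 = 20 - 1*230 = 20 - 230 = -210)
x(s, M) = -111 (x(s, M) = (-217 - 3*(-9)) + 79 = (-217 + 27) + 79 = -190 + 79 = -111)
x(Y(a), 423) + J = -111 - 210 = -321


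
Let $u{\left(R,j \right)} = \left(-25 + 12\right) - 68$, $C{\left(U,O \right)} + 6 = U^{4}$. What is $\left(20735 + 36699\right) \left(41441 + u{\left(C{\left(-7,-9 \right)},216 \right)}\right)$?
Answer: $2375470240$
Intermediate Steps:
$C{\left(U,O \right)} = -6 + U^{4}$
$u{\left(R,j \right)} = -81$ ($u{\left(R,j \right)} = -13 - 68 = -81$)
$\left(20735 + 36699\right) \left(41441 + u{\left(C{\left(-7,-9 \right)},216 \right)}\right) = \left(20735 + 36699\right) \left(41441 - 81\right) = 57434 \cdot 41360 = 2375470240$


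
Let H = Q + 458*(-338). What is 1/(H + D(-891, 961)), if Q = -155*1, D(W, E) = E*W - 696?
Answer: -1/1011906 ≈ -9.8823e-7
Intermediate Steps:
D(W, E) = -696 + E*W
Q = -155
H = -154959 (H = -155 + 458*(-338) = -155 - 154804 = -154959)
1/(H + D(-891, 961)) = 1/(-154959 + (-696 + 961*(-891))) = 1/(-154959 + (-696 - 856251)) = 1/(-154959 - 856947) = 1/(-1011906) = -1/1011906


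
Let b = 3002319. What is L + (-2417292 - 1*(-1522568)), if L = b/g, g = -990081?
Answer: -98428026107/110009 ≈ -8.9473e+5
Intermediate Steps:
L = -333591/110009 (L = 3002319/(-990081) = 3002319*(-1/990081) = -333591/110009 ≈ -3.0324)
L + (-2417292 - 1*(-1522568)) = -333591/110009 + (-2417292 - 1*(-1522568)) = -333591/110009 + (-2417292 + 1522568) = -333591/110009 - 894724 = -98428026107/110009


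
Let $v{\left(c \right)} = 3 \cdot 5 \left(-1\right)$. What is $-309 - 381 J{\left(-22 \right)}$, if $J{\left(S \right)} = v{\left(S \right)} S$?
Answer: $-126039$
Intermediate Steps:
$v{\left(c \right)} = -15$ ($v{\left(c \right)} = 15 \left(-1\right) = -15$)
$J{\left(S \right)} = - 15 S$
$-309 - 381 J{\left(-22 \right)} = -309 - 381 \left(\left(-15\right) \left(-22\right)\right) = -309 - 125730 = -126039$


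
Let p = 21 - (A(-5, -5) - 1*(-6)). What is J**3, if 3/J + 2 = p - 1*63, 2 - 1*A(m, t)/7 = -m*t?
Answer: -27/13651919 ≈ -1.9777e-6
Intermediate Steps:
A(m, t) = 14 + 7*m*t (A(m, t) = 14 - (-7)*m*t = 14 + 7*m*t)
p = -174 (p = 21 - ((14 + 7*(-5)*(-5)) - 1*(-6)) = 21 - ((14 + 175) + 6) = 21 - (189 + 6) = 21 - 1*195 = 21 - 195 = -174)
J = -3/239 (J = 3/(-2 + (-174 - 1*63)) = 3/(-2 + (-174 - 63)) = 3/(-2 - 237) = 3/(-239) = 3*(-1/239) = -3/239 ≈ -0.012552)
J**3 = (-3/239)**3 = -27/13651919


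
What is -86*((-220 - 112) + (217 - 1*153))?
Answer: 23048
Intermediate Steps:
-86*((-220 - 112) + (217 - 1*153)) = -86*(-332 + (217 - 153)) = -86*(-332 + 64) = -86*(-268) = 23048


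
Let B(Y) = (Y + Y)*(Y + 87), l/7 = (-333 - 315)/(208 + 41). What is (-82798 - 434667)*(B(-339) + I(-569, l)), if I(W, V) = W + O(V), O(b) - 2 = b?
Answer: -7313061175875/83 ≈ -8.8109e+10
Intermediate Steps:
l = -1512/83 (l = 7*((-333 - 315)/(208 + 41)) = 7*(-648/249) = 7*(-648*1/249) = 7*(-216/83) = -1512/83 ≈ -18.217)
O(b) = 2 + b
I(W, V) = 2 + V + W (I(W, V) = W + (2 + V) = 2 + V + W)
B(Y) = 2*Y*(87 + Y) (B(Y) = (2*Y)*(87 + Y) = 2*Y*(87 + Y))
(-82798 - 434667)*(B(-339) + I(-569, l)) = (-82798 - 434667)*(2*(-339)*(87 - 339) + (2 - 1512/83 - 569)) = -517465*(2*(-339)*(-252) - 48573/83) = -517465*(170856 - 48573/83) = -517465*14132475/83 = -7313061175875/83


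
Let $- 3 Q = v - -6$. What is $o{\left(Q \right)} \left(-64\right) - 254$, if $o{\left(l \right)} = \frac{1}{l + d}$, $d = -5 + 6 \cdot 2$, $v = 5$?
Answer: $- \frac{1366}{5} \approx -273.2$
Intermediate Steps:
$Q = - \frac{11}{3}$ ($Q = - \frac{5 - -6}{3} = - \frac{5 + 6}{3} = \left(- \frac{1}{3}\right) 11 = - \frac{11}{3} \approx -3.6667$)
$d = 7$ ($d = -5 + 12 = 7$)
$o{\left(l \right)} = \frac{1}{7 + l}$ ($o{\left(l \right)} = \frac{1}{l + 7} = \frac{1}{7 + l}$)
$o{\left(Q \right)} \left(-64\right) - 254 = \frac{1}{7 - \frac{11}{3}} \left(-64\right) - 254 = \frac{1}{\frac{10}{3}} \left(-64\right) - 254 = \frac{3}{10} \left(-64\right) - 254 = - \frac{96}{5} - 254 = - \frac{1366}{5}$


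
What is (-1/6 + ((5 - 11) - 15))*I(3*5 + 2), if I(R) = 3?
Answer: -127/2 ≈ -63.500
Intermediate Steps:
(-1/6 + ((5 - 11) - 15))*I(3*5 + 2) = (-1/6 + ((5 - 11) - 15))*3 = ((⅙)*(-1) + (-6 - 15))*3 = (-⅙ - 21)*3 = -127/6*3 = -127/2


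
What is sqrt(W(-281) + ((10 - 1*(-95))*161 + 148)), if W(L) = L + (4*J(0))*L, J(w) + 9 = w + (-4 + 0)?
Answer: 2*sqrt(7846) ≈ 177.16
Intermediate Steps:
J(w) = -13 + w (J(w) = -9 + (w + (-4 + 0)) = -9 + (w - 4) = -9 + (-4 + w) = -13 + w)
W(L) = -51*L (W(L) = L + (4*(-13 + 0))*L = L + (4*(-13))*L = L - 52*L = -51*L)
sqrt(W(-281) + ((10 - 1*(-95))*161 + 148)) = sqrt(-51*(-281) + ((10 - 1*(-95))*161 + 148)) = sqrt(14331 + ((10 + 95)*161 + 148)) = sqrt(14331 + (105*161 + 148)) = sqrt(14331 + (16905 + 148)) = sqrt(14331 + 17053) = sqrt(31384) = 2*sqrt(7846)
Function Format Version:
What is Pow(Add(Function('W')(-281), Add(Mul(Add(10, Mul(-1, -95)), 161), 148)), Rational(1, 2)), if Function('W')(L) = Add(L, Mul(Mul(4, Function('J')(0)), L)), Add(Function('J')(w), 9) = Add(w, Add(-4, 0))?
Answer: Mul(2, Pow(7846, Rational(1, 2))) ≈ 177.16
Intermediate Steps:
Function('J')(w) = Add(-13, w) (Function('J')(w) = Add(-9, Add(w, Add(-4, 0))) = Add(-9, Add(w, -4)) = Add(-9, Add(-4, w)) = Add(-13, w))
Function('W')(L) = Mul(-51, L) (Function('W')(L) = Add(L, Mul(Mul(4, Add(-13, 0)), L)) = Add(L, Mul(Mul(4, -13), L)) = Add(L, Mul(-52, L)) = Mul(-51, L))
Pow(Add(Function('W')(-281), Add(Mul(Add(10, Mul(-1, -95)), 161), 148)), Rational(1, 2)) = Pow(Add(Mul(-51, -281), Add(Mul(Add(10, Mul(-1, -95)), 161), 148)), Rational(1, 2)) = Pow(Add(14331, Add(Mul(Add(10, 95), 161), 148)), Rational(1, 2)) = Pow(Add(14331, Add(Mul(105, 161), 148)), Rational(1, 2)) = Pow(Add(14331, Add(16905, 148)), Rational(1, 2)) = Pow(Add(14331, 17053), Rational(1, 2)) = Pow(31384, Rational(1, 2)) = Mul(2, Pow(7846, Rational(1, 2)))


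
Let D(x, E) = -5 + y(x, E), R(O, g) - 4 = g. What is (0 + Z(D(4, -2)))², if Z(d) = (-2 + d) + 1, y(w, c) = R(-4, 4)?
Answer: 4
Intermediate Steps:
R(O, g) = 4 + g
y(w, c) = 8 (y(w, c) = 4 + 4 = 8)
D(x, E) = 3 (D(x, E) = -5 + 8 = 3)
Z(d) = -1 + d
(0 + Z(D(4, -2)))² = (0 + (-1 + 3))² = (0 + 2)² = 2² = 4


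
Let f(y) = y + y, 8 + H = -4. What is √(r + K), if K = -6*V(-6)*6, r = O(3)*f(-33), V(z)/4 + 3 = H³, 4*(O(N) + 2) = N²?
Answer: √996990/2 ≈ 499.25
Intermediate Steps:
H = -12 (H = -8 - 4 = -12)
f(y) = 2*y
O(N) = -2 + N²/4
V(z) = -6924 (V(z) = -12 + 4*(-12)³ = -12 + 4*(-1728) = -12 - 6912 = -6924)
r = -33/2 (r = (-2 + (¼)*3²)*(2*(-33)) = (-2 + (¼)*9)*(-66) = (-2 + 9/4)*(-66) = (¼)*(-66) = -33/2 ≈ -16.500)
K = 249264 (K = -6*(-6924)*6 = 41544*6 = 249264)
√(r + K) = √(-33/2 + 249264) = √(498495/2) = √996990/2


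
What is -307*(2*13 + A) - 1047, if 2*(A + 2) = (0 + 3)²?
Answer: -19593/2 ≈ -9796.5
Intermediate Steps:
A = 5/2 (A = -2 + (0 + 3)²/2 = -2 + (½)*3² = -2 + (½)*9 = -2 + 9/2 = 5/2 ≈ 2.5000)
-307*(2*13 + A) - 1047 = -307*(2*13 + 5/2) - 1047 = -307*(26 + 5/2) - 1047 = -307*57/2 - 1047 = -17499/2 - 1047 = -19593/2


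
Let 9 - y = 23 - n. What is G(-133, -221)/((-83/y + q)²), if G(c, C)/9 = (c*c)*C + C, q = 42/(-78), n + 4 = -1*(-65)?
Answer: -6567726223305/991232 ≈ -6.6258e+6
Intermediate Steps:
n = 61 (n = -4 - 1*(-65) = -4 + 65 = 61)
q = -7/13 (q = 42*(-1/78) = -7/13 ≈ -0.53846)
y = 47 (y = 9 - (23 - 1*61) = 9 - (23 - 61) = 9 - 1*(-38) = 9 + 38 = 47)
G(c, C) = 9*C + 9*C*c² (G(c, C) = 9*((c*c)*C + C) = 9*(c²*C + C) = 9*(C*c² + C) = 9*(C + C*c²) = 9*C + 9*C*c²)
G(-133, -221)/((-83/y + q)²) = (9*(-221)*(1 + (-133)²))/((-83/47 - 7/13)²) = (9*(-221)*(1 + 17689))/((-83*1/47 - 7/13)²) = (9*(-221)*17690)/((-83/47 - 7/13)²) = -35185410/((-1408/611)²) = -35185410/1982464/373321 = -35185410*373321/1982464 = -6567726223305/991232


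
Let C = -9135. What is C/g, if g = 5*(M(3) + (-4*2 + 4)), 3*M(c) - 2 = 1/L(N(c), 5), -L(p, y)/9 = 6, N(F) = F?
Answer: 295974/541 ≈ 547.09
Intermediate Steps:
L(p, y) = -54 (L(p, y) = -9*6 = -54)
M(c) = 107/162 (M(c) = ⅔ + (⅓)/(-54) = ⅔ + (⅓)*(-1/54) = ⅔ - 1/162 = 107/162)
g = -2705/162 (g = 5*(107/162 + (-4*2 + 4)) = 5*(107/162 + (-8 + 4)) = 5*(107/162 - 4) = 5*(-541/162) = -2705/162 ≈ -16.698)
C/g = -9135/(-2705/162) = -9135*(-162/2705) = 295974/541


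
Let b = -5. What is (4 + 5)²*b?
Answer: -405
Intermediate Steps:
(4 + 5)²*b = (4 + 5)²*(-5) = 9²*(-5) = 81*(-5) = -405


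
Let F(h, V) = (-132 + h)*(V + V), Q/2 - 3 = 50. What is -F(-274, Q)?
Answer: 86072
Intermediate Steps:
Q = 106 (Q = 6 + 2*50 = 6 + 100 = 106)
F(h, V) = 2*V*(-132 + h) (F(h, V) = (-132 + h)*(2*V) = 2*V*(-132 + h))
-F(-274, Q) = -2*106*(-132 - 274) = -2*106*(-406) = -1*(-86072) = 86072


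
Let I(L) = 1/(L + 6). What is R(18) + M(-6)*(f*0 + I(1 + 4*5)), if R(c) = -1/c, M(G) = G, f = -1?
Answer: -5/18 ≈ -0.27778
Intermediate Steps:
I(L) = 1/(6 + L)
R(18) + M(-6)*(f*0 + I(1 + 4*5)) = -1/18 - 6*(-1*0 + 1/(6 + (1 + 4*5))) = -1*1/18 - 6*(0 + 1/(6 + (1 + 20))) = -1/18 - 6*(0 + 1/(6 + 21)) = -1/18 - 6*(0 + 1/27) = -1/18 - 6*1/27 = -1/18 - 2/9 = -5/18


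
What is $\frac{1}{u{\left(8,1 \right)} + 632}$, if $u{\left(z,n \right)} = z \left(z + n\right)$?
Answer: $\frac{1}{704} \approx 0.0014205$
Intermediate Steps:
$u{\left(z,n \right)} = z \left(n + z\right)$
$\frac{1}{u{\left(8,1 \right)} + 632} = \frac{1}{8 \left(1 + 8\right) + 632} = \frac{1}{8 \cdot 9 + 632} = \frac{1}{72 + 632} = \frac{1}{704}$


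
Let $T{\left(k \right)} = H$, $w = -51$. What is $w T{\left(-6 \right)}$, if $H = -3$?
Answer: $153$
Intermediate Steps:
$T{\left(k \right)} = -3$
$w T{\left(-6 \right)} = \left(-51\right) \left(-3\right) = 153$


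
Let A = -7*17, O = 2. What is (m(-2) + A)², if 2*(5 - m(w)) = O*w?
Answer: 12544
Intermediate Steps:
m(w) = 5 - w
A = -119
(m(-2) + A)² = ((5 - 1*(-2)) - 119)² = ((5 + 2) - 119)² = (7 - 119)² = (-112)² = 12544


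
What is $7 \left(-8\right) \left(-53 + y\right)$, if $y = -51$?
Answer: $5824$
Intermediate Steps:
$7 \left(-8\right) \left(-53 + y\right) = 7 \left(-8\right) \left(-53 - 51\right) = \left(-56\right) \left(-104\right) = 5824$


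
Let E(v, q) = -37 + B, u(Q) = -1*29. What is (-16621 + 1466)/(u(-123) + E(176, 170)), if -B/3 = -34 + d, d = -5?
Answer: -15155/51 ≈ -297.16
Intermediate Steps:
u(Q) = -29
B = 117 (B = -3*(-34 - 5) = -3*(-39) = 117)
E(v, q) = 80 (E(v, q) = -37 + 117 = 80)
(-16621 + 1466)/(u(-123) + E(176, 170)) = (-16621 + 1466)/(-29 + 80) = -15155/51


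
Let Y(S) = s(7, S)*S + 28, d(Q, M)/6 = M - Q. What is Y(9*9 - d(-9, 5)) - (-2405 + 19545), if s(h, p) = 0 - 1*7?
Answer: -17091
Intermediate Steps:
d(Q, M) = -6*Q + 6*M (d(Q, M) = 6*(M - Q) = -6*Q + 6*M)
s(h, p) = -7 (s(h, p) = 0 - 7 = -7)
Y(S) = 28 - 7*S (Y(S) = -7*S + 28 = 28 - 7*S)
Y(9*9 - d(-9, 5)) - (-2405 + 19545) = (28 - 7*(9*9 - (-6*(-9) + 6*5))) - (-2405 + 19545) = (28 - 7*(81 - (54 + 30))) - 1*17140 = (28 - 7*(81 - 1*84)) - 17140 = (28 - 7*(81 - 84)) - 17140 = (28 - 7*(-3)) - 17140 = (28 + 21) - 17140 = 49 - 17140 = -17091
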